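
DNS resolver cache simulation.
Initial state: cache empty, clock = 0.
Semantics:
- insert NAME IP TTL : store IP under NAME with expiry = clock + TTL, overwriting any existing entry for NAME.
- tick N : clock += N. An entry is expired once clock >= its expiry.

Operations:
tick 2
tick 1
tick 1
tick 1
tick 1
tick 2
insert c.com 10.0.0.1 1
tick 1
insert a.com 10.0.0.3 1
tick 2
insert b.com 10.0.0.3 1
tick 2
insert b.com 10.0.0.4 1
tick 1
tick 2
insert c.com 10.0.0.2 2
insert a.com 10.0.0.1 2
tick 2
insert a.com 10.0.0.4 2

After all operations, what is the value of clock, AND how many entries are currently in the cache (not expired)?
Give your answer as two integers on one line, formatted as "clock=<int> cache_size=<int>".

Op 1: tick 2 -> clock=2.
Op 2: tick 1 -> clock=3.
Op 3: tick 1 -> clock=4.
Op 4: tick 1 -> clock=5.
Op 5: tick 1 -> clock=6.
Op 6: tick 2 -> clock=8.
Op 7: insert c.com -> 10.0.0.1 (expiry=8+1=9). clock=8
Op 8: tick 1 -> clock=9. purged={c.com}
Op 9: insert a.com -> 10.0.0.3 (expiry=9+1=10). clock=9
Op 10: tick 2 -> clock=11. purged={a.com}
Op 11: insert b.com -> 10.0.0.3 (expiry=11+1=12). clock=11
Op 12: tick 2 -> clock=13. purged={b.com}
Op 13: insert b.com -> 10.0.0.4 (expiry=13+1=14). clock=13
Op 14: tick 1 -> clock=14. purged={b.com}
Op 15: tick 2 -> clock=16.
Op 16: insert c.com -> 10.0.0.2 (expiry=16+2=18). clock=16
Op 17: insert a.com -> 10.0.0.1 (expiry=16+2=18). clock=16
Op 18: tick 2 -> clock=18. purged={a.com,c.com}
Op 19: insert a.com -> 10.0.0.4 (expiry=18+2=20). clock=18
Final clock = 18
Final cache (unexpired): {a.com} -> size=1

Answer: clock=18 cache_size=1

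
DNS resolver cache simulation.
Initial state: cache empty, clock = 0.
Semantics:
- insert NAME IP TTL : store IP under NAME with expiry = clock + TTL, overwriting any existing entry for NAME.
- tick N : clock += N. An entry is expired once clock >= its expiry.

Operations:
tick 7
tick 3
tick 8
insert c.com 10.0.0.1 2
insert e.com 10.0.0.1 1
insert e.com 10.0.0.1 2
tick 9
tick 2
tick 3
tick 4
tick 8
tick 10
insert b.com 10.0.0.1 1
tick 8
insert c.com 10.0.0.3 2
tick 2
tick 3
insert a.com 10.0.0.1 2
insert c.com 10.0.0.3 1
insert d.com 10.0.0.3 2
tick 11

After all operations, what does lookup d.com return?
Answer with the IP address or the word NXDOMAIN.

Op 1: tick 7 -> clock=7.
Op 2: tick 3 -> clock=10.
Op 3: tick 8 -> clock=18.
Op 4: insert c.com -> 10.0.0.1 (expiry=18+2=20). clock=18
Op 5: insert e.com -> 10.0.0.1 (expiry=18+1=19). clock=18
Op 6: insert e.com -> 10.0.0.1 (expiry=18+2=20). clock=18
Op 7: tick 9 -> clock=27. purged={c.com,e.com}
Op 8: tick 2 -> clock=29.
Op 9: tick 3 -> clock=32.
Op 10: tick 4 -> clock=36.
Op 11: tick 8 -> clock=44.
Op 12: tick 10 -> clock=54.
Op 13: insert b.com -> 10.0.0.1 (expiry=54+1=55). clock=54
Op 14: tick 8 -> clock=62. purged={b.com}
Op 15: insert c.com -> 10.0.0.3 (expiry=62+2=64). clock=62
Op 16: tick 2 -> clock=64. purged={c.com}
Op 17: tick 3 -> clock=67.
Op 18: insert a.com -> 10.0.0.1 (expiry=67+2=69). clock=67
Op 19: insert c.com -> 10.0.0.3 (expiry=67+1=68). clock=67
Op 20: insert d.com -> 10.0.0.3 (expiry=67+2=69). clock=67
Op 21: tick 11 -> clock=78. purged={a.com,c.com,d.com}
lookup d.com: not in cache (expired or never inserted)

Answer: NXDOMAIN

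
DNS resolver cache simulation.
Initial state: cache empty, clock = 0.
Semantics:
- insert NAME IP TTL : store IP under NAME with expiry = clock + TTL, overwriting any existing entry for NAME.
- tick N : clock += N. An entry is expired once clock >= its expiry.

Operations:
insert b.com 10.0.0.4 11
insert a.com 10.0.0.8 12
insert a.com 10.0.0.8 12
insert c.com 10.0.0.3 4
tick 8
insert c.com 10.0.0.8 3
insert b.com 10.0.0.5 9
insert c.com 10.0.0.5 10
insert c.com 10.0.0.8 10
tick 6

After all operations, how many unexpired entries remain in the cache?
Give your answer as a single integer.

Op 1: insert b.com -> 10.0.0.4 (expiry=0+11=11). clock=0
Op 2: insert a.com -> 10.0.0.8 (expiry=0+12=12). clock=0
Op 3: insert a.com -> 10.0.0.8 (expiry=0+12=12). clock=0
Op 4: insert c.com -> 10.0.0.3 (expiry=0+4=4). clock=0
Op 5: tick 8 -> clock=8. purged={c.com}
Op 6: insert c.com -> 10.0.0.8 (expiry=8+3=11). clock=8
Op 7: insert b.com -> 10.0.0.5 (expiry=8+9=17). clock=8
Op 8: insert c.com -> 10.0.0.5 (expiry=8+10=18). clock=8
Op 9: insert c.com -> 10.0.0.8 (expiry=8+10=18). clock=8
Op 10: tick 6 -> clock=14. purged={a.com}
Final cache (unexpired): {b.com,c.com} -> size=2

Answer: 2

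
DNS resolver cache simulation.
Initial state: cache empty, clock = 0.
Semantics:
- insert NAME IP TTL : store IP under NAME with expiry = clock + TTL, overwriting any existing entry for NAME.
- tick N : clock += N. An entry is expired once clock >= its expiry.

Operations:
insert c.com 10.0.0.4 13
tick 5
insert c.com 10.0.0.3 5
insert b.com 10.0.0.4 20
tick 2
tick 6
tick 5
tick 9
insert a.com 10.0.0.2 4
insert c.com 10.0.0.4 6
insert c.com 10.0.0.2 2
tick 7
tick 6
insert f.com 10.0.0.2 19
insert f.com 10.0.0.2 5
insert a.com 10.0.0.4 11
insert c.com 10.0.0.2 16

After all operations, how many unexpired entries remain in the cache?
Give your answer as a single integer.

Answer: 3

Derivation:
Op 1: insert c.com -> 10.0.0.4 (expiry=0+13=13). clock=0
Op 2: tick 5 -> clock=5.
Op 3: insert c.com -> 10.0.0.3 (expiry=5+5=10). clock=5
Op 4: insert b.com -> 10.0.0.4 (expiry=5+20=25). clock=5
Op 5: tick 2 -> clock=7.
Op 6: tick 6 -> clock=13. purged={c.com}
Op 7: tick 5 -> clock=18.
Op 8: tick 9 -> clock=27. purged={b.com}
Op 9: insert a.com -> 10.0.0.2 (expiry=27+4=31). clock=27
Op 10: insert c.com -> 10.0.0.4 (expiry=27+6=33). clock=27
Op 11: insert c.com -> 10.0.0.2 (expiry=27+2=29). clock=27
Op 12: tick 7 -> clock=34. purged={a.com,c.com}
Op 13: tick 6 -> clock=40.
Op 14: insert f.com -> 10.0.0.2 (expiry=40+19=59). clock=40
Op 15: insert f.com -> 10.0.0.2 (expiry=40+5=45). clock=40
Op 16: insert a.com -> 10.0.0.4 (expiry=40+11=51). clock=40
Op 17: insert c.com -> 10.0.0.2 (expiry=40+16=56). clock=40
Final cache (unexpired): {a.com,c.com,f.com} -> size=3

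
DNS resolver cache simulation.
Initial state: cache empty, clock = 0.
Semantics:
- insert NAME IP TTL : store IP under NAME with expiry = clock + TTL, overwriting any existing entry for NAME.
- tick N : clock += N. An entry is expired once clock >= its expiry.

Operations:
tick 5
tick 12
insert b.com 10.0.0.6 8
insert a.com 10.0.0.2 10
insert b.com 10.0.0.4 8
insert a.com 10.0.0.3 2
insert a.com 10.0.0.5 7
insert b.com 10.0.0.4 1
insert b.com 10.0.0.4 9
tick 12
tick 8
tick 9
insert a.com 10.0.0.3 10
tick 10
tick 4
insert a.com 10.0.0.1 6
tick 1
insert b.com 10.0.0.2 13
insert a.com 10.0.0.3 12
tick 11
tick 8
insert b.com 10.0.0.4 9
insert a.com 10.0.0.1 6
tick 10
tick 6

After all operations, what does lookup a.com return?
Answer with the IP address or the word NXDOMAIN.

Op 1: tick 5 -> clock=5.
Op 2: tick 12 -> clock=17.
Op 3: insert b.com -> 10.0.0.6 (expiry=17+8=25). clock=17
Op 4: insert a.com -> 10.0.0.2 (expiry=17+10=27). clock=17
Op 5: insert b.com -> 10.0.0.4 (expiry=17+8=25). clock=17
Op 6: insert a.com -> 10.0.0.3 (expiry=17+2=19). clock=17
Op 7: insert a.com -> 10.0.0.5 (expiry=17+7=24). clock=17
Op 8: insert b.com -> 10.0.0.4 (expiry=17+1=18). clock=17
Op 9: insert b.com -> 10.0.0.4 (expiry=17+9=26). clock=17
Op 10: tick 12 -> clock=29. purged={a.com,b.com}
Op 11: tick 8 -> clock=37.
Op 12: tick 9 -> clock=46.
Op 13: insert a.com -> 10.0.0.3 (expiry=46+10=56). clock=46
Op 14: tick 10 -> clock=56. purged={a.com}
Op 15: tick 4 -> clock=60.
Op 16: insert a.com -> 10.0.0.1 (expiry=60+6=66). clock=60
Op 17: tick 1 -> clock=61.
Op 18: insert b.com -> 10.0.0.2 (expiry=61+13=74). clock=61
Op 19: insert a.com -> 10.0.0.3 (expiry=61+12=73). clock=61
Op 20: tick 11 -> clock=72.
Op 21: tick 8 -> clock=80. purged={a.com,b.com}
Op 22: insert b.com -> 10.0.0.4 (expiry=80+9=89). clock=80
Op 23: insert a.com -> 10.0.0.1 (expiry=80+6=86). clock=80
Op 24: tick 10 -> clock=90. purged={a.com,b.com}
Op 25: tick 6 -> clock=96.
lookup a.com: not in cache (expired or never inserted)

Answer: NXDOMAIN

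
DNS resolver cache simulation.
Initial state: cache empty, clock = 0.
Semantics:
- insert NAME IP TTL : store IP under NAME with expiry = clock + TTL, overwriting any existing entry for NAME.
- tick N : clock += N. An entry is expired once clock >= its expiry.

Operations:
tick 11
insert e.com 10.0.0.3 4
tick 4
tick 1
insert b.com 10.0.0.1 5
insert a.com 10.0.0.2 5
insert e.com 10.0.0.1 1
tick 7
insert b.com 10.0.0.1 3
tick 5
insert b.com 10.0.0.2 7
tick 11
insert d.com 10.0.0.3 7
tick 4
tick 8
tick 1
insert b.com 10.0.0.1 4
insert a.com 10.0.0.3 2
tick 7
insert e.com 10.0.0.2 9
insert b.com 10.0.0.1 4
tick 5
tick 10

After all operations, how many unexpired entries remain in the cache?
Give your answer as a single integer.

Answer: 0

Derivation:
Op 1: tick 11 -> clock=11.
Op 2: insert e.com -> 10.0.0.3 (expiry=11+4=15). clock=11
Op 3: tick 4 -> clock=15. purged={e.com}
Op 4: tick 1 -> clock=16.
Op 5: insert b.com -> 10.0.0.1 (expiry=16+5=21). clock=16
Op 6: insert a.com -> 10.0.0.2 (expiry=16+5=21). clock=16
Op 7: insert e.com -> 10.0.0.1 (expiry=16+1=17). clock=16
Op 8: tick 7 -> clock=23. purged={a.com,b.com,e.com}
Op 9: insert b.com -> 10.0.0.1 (expiry=23+3=26). clock=23
Op 10: tick 5 -> clock=28. purged={b.com}
Op 11: insert b.com -> 10.0.0.2 (expiry=28+7=35). clock=28
Op 12: tick 11 -> clock=39. purged={b.com}
Op 13: insert d.com -> 10.0.0.3 (expiry=39+7=46). clock=39
Op 14: tick 4 -> clock=43.
Op 15: tick 8 -> clock=51. purged={d.com}
Op 16: tick 1 -> clock=52.
Op 17: insert b.com -> 10.0.0.1 (expiry=52+4=56). clock=52
Op 18: insert a.com -> 10.0.0.3 (expiry=52+2=54). clock=52
Op 19: tick 7 -> clock=59. purged={a.com,b.com}
Op 20: insert e.com -> 10.0.0.2 (expiry=59+9=68). clock=59
Op 21: insert b.com -> 10.0.0.1 (expiry=59+4=63). clock=59
Op 22: tick 5 -> clock=64. purged={b.com}
Op 23: tick 10 -> clock=74. purged={e.com}
Final cache (unexpired): {} -> size=0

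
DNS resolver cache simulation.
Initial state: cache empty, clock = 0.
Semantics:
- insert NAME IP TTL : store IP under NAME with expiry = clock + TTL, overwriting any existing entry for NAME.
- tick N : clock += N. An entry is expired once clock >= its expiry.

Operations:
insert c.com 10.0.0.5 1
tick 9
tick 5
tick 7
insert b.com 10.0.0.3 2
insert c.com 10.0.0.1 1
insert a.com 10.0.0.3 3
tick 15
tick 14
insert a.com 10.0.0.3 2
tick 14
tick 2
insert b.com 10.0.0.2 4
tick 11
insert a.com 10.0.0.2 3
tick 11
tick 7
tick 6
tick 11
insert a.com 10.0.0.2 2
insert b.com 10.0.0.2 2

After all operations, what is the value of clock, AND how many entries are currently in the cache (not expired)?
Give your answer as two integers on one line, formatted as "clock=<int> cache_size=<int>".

Op 1: insert c.com -> 10.0.0.5 (expiry=0+1=1). clock=0
Op 2: tick 9 -> clock=9. purged={c.com}
Op 3: tick 5 -> clock=14.
Op 4: tick 7 -> clock=21.
Op 5: insert b.com -> 10.0.0.3 (expiry=21+2=23). clock=21
Op 6: insert c.com -> 10.0.0.1 (expiry=21+1=22). clock=21
Op 7: insert a.com -> 10.0.0.3 (expiry=21+3=24). clock=21
Op 8: tick 15 -> clock=36. purged={a.com,b.com,c.com}
Op 9: tick 14 -> clock=50.
Op 10: insert a.com -> 10.0.0.3 (expiry=50+2=52). clock=50
Op 11: tick 14 -> clock=64. purged={a.com}
Op 12: tick 2 -> clock=66.
Op 13: insert b.com -> 10.0.0.2 (expiry=66+4=70). clock=66
Op 14: tick 11 -> clock=77. purged={b.com}
Op 15: insert a.com -> 10.0.0.2 (expiry=77+3=80). clock=77
Op 16: tick 11 -> clock=88. purged={a.com}
Op 17: tick 7 -> clock=95.
Op 18: tick 6 -> clock=101.
Op 19: tick 11 -> clock=112.
Op 20: insert a.com -> 10.0.0.2 (expiry=112+2=114). clock=112
Op 21: insert b.com -> 10.0.0.2 (expiry=112+2=114). clock=112
Final clock = 112
Final cache (unexpired): {a.com,b.com} -> size=2

Answer: clock=112 cache_size=2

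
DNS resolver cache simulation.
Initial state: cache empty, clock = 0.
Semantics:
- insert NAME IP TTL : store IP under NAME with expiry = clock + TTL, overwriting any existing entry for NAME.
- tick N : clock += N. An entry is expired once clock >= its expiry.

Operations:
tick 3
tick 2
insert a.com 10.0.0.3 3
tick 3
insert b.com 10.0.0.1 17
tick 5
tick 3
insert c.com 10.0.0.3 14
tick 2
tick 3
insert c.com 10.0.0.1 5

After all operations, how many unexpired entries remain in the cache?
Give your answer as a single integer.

Op 1: tick 3 -> clock=3.
Op 2: tick 2 -> clock=5.
Op 3: insert a.com -> 10.0.0.3 (expiry=5+3=8). clock=5
Op 4: tick 3 -> clock=8. purged={a.com}
Op 5: insert b.com -> 10.0.0.1 (expiry=8+17=25). clock=8
Op 6: tick 5 -> clock=13.
Op 7: tick 3 -> clock=16.
Op 8: insert c.com -> 10.0.0.3 (expiry=16+14=30). clock=16
Op 9: tick 2 -> clock=18.
Op 10: tick 3 -> clock=21.
Op 11: insert c.com -> 10.0.0.1 (expiry=21+5=26). clock=21
Final cache (unexpired): {b.com,c.com} -> size=2

Answer: 2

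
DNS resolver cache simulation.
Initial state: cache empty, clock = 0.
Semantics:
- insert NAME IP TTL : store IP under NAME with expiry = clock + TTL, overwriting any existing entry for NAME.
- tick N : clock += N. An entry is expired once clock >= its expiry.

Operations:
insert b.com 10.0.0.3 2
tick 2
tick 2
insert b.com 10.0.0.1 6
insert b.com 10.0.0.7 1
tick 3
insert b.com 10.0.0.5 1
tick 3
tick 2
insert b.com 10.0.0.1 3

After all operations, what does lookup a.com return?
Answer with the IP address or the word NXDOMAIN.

Op 1: insert b.com -> 10.0.0.3 (expiry=0+2=2). clock=0
Op 2: tick 2 -> clock=2. purged={b.com}
Op 3: tick 2 -> clock=4.
Op 4: insert b.com -> 10.0.0.1 (expiry=4+6=10). clock=4
Op 5: insert b.com -> 10.0.0.7 (expiry=4+1=5). clock=4
Op 6: tick 3 -> clock=7. purged={b.com}
Op 7: insert b.com -> 10.0.0.5 (expiry=7+1=8). clock=7
Op 8: tick 3 -> clock=10. purged={b.com}
Op 9: tick 2 -> clock=12.
Op 10: insert b.com -> 10.0.0.1 (expiry=12+3=15). clock=12
lookup a.com: not in cache (expired or never inserted)

Answer: NXDOMAIN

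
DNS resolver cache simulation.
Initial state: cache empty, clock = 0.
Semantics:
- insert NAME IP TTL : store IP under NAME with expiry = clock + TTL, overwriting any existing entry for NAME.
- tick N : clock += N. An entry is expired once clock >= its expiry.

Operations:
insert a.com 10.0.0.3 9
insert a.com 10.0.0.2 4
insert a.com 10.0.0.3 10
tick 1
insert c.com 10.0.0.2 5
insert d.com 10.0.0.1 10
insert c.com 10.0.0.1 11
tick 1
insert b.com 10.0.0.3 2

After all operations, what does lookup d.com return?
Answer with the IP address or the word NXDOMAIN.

Op 1: insert a.com -> 10.0.0.3 (expiry=0+9=9). clock=0
Op 2: insert a.com -> 10.0.0.2 (expiry=0+4=4). clock=0
Op 3: insert a.com -> 10.0.0.3 (expiry=0+10=10). clock=0
Op 4: tick 1 -> clock=1.
Op 5: insert c.com -> 10.0.0.2 (expiry=1+5=6). clock=1
Op 6: insert d.com -> 10.0.0.1 (expiry=1+10=11). clock=1
Op 7: insert c.com -> 10.0.0.1 (expiry=1+11=12). clock=1
Op 8: tick 1 -> clock=2.
Op 9: insert b.com -> 10.0.0.3 (expiry=2+2=4). clock=2
lookup d.com: present, ip=10.0.0.1 expiry=11 > clock=2

Answer: 10.0.0.1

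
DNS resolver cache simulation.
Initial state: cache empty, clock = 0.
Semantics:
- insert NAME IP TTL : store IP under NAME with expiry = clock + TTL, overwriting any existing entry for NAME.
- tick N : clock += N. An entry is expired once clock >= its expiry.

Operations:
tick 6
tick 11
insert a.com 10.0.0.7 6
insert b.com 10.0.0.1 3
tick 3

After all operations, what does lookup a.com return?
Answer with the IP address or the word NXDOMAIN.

Answer: 10.0.0.7

Derivation:
Op 1: tick 6 -> clock=6.
Op 2: tick 11 -> clock=17.
Op 3: insert a.com -> 10.0.0.7 (expiry=17+6=23). clock=17
Op 4: insert b.com -> 10.0.0.1 (expiry=17+3=20). clock=17
Op 5: tick 3 -> clock=20. purged={b.com}
lookup a.com: present, ip=10.0.0.7 expiry=23 > clock=20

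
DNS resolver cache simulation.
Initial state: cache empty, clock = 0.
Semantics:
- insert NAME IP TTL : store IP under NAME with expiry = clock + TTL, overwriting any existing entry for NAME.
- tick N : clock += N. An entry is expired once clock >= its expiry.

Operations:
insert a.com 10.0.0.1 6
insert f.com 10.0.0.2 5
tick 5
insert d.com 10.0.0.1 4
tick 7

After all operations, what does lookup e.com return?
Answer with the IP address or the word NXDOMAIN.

Op 1: insert a.com -> 10.0.0.1 (expiry=0+6=6). clock=0
Op 2: insert f.com -> 10.0.0.2 (expiry=0+5=5). clock=0
Op 3: tick 5 -> clock=5. purged={f.com}
Op 4: insert d.com -> 10.0.0.1 (expiry=5+4=9). clock=5
Op 5: tick 7 -> clock=12. purged={a.com,d.com}
lookup e.com: not in cache (expired or never inserted)

Answer: NXDOMAIN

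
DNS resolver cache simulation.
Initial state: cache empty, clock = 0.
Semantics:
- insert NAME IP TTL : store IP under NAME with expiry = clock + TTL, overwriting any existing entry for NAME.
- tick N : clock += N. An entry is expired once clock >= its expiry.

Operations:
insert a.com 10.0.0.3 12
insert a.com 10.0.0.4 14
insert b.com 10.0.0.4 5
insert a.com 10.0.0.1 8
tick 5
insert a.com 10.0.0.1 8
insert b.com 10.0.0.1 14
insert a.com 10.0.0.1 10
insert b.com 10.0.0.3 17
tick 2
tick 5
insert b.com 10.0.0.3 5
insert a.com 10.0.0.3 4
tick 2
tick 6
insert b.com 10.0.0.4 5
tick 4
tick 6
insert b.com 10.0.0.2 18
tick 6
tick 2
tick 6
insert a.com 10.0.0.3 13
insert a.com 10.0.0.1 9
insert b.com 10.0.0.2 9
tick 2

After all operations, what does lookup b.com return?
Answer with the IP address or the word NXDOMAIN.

Answer: 10.0.0.2

Derivation:
Op 1: insert a.com -> 10.0.0.3 (expiry=0+12=12). clock=0
Op 2: insert a.com -> 10.0.0.4 (expiry=0+14=14). clock=0
Op 3: insert b.com -> 10.0.0.4 (expiry=0+5=5). clock=0
Op 4: insert a.com -> 10.0.0.1 (expiry=0+8=8). clock=0
Op 5: tick 5 -> clock=5. purged={b.com}
Op 6: insert a.com -> 10.0.0.1 (expiry=5+8=13). clock=5
Op 7: insert b.com -> 10.0.0.1 (expiry=5+14=19). clock=5
Op 8: insert a.com -> 10.0.0.1 (expiry=5+10=15). clock=5
Op 9: insert b.com -> 10.0.0.3 (expiry=5+17=22). clock=5
Op 10: tick 2 -> clock=7.
Op 11: tick 5 -> clock=12.
Op 12: insert b.com -> 10.0.0.3 (expiry=12+5=17). clock=12
Op 13: insert a.com -> 10.0.0.3 (expiry=12+4=16). clock=12
Op 14: tick 2 -> clock=14.
Op 15: tick 6 -> clock=20. purged={a.com,b.com}
Op 16: insert b.com -> 10.0.0.4 (expiry=20+5=25). clock=20
Op 17: tick 4 -> clock=24.
Op 18: tick 6 -> clock=30. purged={b.com}
Op 19: insert b.com -> 10.0.0.2 (expiry=30+18=48). clock=30
Op 20: tick 6 -> clock=36.
Op 21: tick 2 -> clock=38.
Op 22: tick 6 -> clock=44.
Op 23: insert a.com -> 10.0.0.3 (expiry=44+13=57). clock=44
Op 24: insert a.com -> 10.0.0.1 (expiry=44+9=53). clock=44
Op 25: insert b.com -> 10.0.0.2 (expiry=44+9=53). clock=44
Op 26: tick 2 -> clock=46.
lookup b.com: present, ip=10.0.0.2 expiry=53 > clock=46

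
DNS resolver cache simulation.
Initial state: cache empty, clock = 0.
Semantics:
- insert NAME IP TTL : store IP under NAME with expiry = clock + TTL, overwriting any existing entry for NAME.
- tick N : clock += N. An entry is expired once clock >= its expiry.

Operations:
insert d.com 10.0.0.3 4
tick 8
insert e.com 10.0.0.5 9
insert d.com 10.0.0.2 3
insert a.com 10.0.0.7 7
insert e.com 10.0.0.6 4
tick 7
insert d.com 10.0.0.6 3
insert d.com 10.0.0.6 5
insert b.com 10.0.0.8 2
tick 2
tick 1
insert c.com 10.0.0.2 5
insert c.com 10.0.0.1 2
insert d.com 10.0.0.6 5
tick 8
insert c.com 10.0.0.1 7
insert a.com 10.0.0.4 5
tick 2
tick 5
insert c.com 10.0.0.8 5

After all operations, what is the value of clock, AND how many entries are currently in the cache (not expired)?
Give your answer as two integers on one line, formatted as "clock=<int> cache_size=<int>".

Op 1: insert d.com -> 10.0.0.3 (expiry=0+4=4). clock=0
Op 2: tick 8 -> clock=8. purged={d.com}
Op 3: insert e.com -> 10.0.0.5 (expiry=8+9=17). clock=8
Op 4: insert d.com -> 10.0.0.2 (expiry=8+3=11). clock=8
Op 5: insert a.com -> 10.0.0.7 (expiry=8+7=15). clock=8
Op 6: insert e.com -> 10.0.0.6 (expiry=8+4=12). clock=8
Op 7: tick 7 -> clock=15. purged={a.com,d.com,e.com}
Op 8: insert d.com -> 10.0.0.6 (expiry=15+3=18). clock=15
Op 9: insert d.com -> 10.0.0.6 (expiry=15+5=20). clock=15
Op 10: insert b.com -> 10.0.0.8 (expiry=15+2=17). clock=15
Op 11: tick 2 -> clock=17. purged={b.com}
Op 12: tick 1 -> clock=18.
Op 13: insert c.com -> 10.0.0.2 (expiry=18+5=23). clock=18
Op 14: insert c.com -> 10.0.0.1 (expiry=18+2=20). clock=18
Op 15: insert d.com -> 10.0.0.6 (expiry=18+5=23). clock=18
Op 16: tick 8 -> clock=26. purged={c.com,d.com}
Op 17: insert c.com -> 10.0.0.1 (expiry=26+7=33). clock=26
Op 18: insert a.com -> 10.0.0.4 (expiry=26+5=31). clock=26
Op 19: tick 2 -> clock=28.
Op 20: tick 5 -> clock=33. purged={a.com,c.com}
Op 21: insert c.com -> 10.0.0.8 (expiry=33+5=38). clock=33
Final clock = 33
Final cache (unexpired): {c.com} -> size=1

Answer: clock=33 cache_size=1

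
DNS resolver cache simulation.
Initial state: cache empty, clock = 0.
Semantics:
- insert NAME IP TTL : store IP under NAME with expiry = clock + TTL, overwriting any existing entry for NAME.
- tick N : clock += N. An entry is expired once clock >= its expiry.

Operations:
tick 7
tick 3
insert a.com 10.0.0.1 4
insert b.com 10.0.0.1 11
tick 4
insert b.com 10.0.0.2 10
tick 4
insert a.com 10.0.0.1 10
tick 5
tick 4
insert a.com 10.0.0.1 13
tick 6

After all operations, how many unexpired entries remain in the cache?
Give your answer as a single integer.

Answer: 1

Derivation:
Op 1: tick 7 -> clock=7.
Op 2: tick 3 -> clock=10.
Op 3: insert a.com -> 10.0.0.1 (expiry=10+4=14). clock=10
Op 4: insert b.com -> 10.0.0.1 (expiry=10+11=21). clock=10
Op 5: tick 4 -> clock=14. purged={a.com}
Op 6: insert b.com -> 10.0.0.2 (expiry=14+10=24). clock=14
Op 7: tick 4 -> clock=18.
Op 8: insert a.com -> 10.0.0.1 (expiry=18+10=28). clock=18
Op 9: tick 5 -> clock=23.
Op 10: tick 4 -> clock=27. purged={b.com}
Op 11: insert a.com -> 10.0.0.1 (expiry=27+13=40). clock=27
Op 12: tick 6 -> clock=33.
Final cache (unexpired): {a.com} -> size=1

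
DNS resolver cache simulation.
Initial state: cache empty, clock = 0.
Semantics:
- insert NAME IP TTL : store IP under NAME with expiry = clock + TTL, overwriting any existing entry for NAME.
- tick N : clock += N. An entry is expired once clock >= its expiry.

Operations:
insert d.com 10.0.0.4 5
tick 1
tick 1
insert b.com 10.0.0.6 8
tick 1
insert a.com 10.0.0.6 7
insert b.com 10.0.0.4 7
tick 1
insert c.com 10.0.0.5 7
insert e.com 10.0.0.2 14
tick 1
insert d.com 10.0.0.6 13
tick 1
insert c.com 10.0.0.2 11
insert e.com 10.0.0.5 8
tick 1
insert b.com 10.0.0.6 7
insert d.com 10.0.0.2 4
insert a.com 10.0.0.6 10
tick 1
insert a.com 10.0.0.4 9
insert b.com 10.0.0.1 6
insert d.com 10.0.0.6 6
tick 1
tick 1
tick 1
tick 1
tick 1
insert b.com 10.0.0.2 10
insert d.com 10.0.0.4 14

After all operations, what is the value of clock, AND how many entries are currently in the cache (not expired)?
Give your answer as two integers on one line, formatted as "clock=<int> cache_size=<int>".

Answer: clock=13 cache_size=5

Derivation:
Op 1: insert d.com -> 10.0.0.4 (expiry=0+5=5). clock=0
Op 2: tick 1 -> clock=1.
Op 3: tick 1 -> clock=2.
Op 4: insert b.com -> 10.0.0.6 (expiry=2+8=10). clock=2
Op 5: tick 1 -> clock=3.
Op 6: insert a.com -> 10.0.0.6 (expiry=3+7=10). clock=3
Op 7: insert b.com -> 10.0.0.4 (expiry=3+7=10). clock=3
Op 8: tick 1 -> clock=4.
Op 9: insert c.com -> 10.0.0.5 (expiry=4+7=11). clock=4
Op 10: insert e.com -> 10.0.0.2 (expiry=4+14=18). clock=4
Op 11: tick 1 -> clock=5. purged={d.com}
Op 12: insert d.com -> 10.0.0.6 (expiry=5+13=18). clock=5
Op 13: tick 1 -> clock=6.
Op 14: insert c.com -> 10.0.0.2 (expiry=6+11=17). clock=6
Op 15: insert e.com -> 10.0.0.5 (expiry=6+8=14). clock=6
Op 16: tick 1 -> clock=7.
Op 17: insert b.com -> 10.0.0.6 (expiry=7+7=14). clock=7
Op 18: insert d.com -> 10.0.0.2 (expiry=7+4=11). clock=7
Op 19: insert a.com -> 10.0.0.6 (expiry=7+10=17). clock=7
Op 20: tick 1 -> clock=8.
Op 21: insert a.com -> 10.0.0.4 (expiry=8+9=17). clock=8
Op 22: insert b.com -> 10.0.0.1 (expiry=8+6=14). clock=8
Op 23: insert d.com -> 10.0.0.6 (expiry=8+6=14). clock=8
Op 24: tick 1 -> clock=9.
Op 25: tick 1 -> clock=10.
Op 26: tick 1 -> clock=11.
Op 27: tick 1 -> clock=12.
Op 28: tick 1 -> clock=13.
Op 29: insert b.com -> 10.0.0.2 (expiry=13+10=23). clock=13
Op 30: insert d.com -> 10.0.0.4 (expiry=13+14=27). clock=13
Final clock = 13
Final cache (unexpired): {a.com,b.com,c.com,d.com,e.com} -> size=5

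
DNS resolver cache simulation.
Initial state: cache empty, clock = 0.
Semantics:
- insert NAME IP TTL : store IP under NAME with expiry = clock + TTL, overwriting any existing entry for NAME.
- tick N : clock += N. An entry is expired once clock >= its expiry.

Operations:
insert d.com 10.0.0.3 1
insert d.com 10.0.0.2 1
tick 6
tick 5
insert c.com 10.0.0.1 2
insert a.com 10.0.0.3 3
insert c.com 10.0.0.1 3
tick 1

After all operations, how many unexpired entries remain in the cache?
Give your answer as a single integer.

Op 1: insert d.com -> 10.0.0.3 (expiry=0+1=1). clock=0
Op 2: insert d.com -> 10.0.0.2 (expiry=0+1=1). clock=0
Op 3: tick 6 -> clock=6. purged={d.com}
Op 4: tick 5 -> clock=11.
Op 5: insert c.com -> 10.0.0.1 (expiry=11+2=13). clock=11
Op 6: insert a.com -> 10.0.0.3 (expiry=11+3=14). clock=11
Op 7: insert c.com -> 10.0.0.1 (expiry=11+3=14). clock=11
Op 8: tick 1 -> clock=12.
Final cache (unexpired): {a.com,c.com} -> size=2

Answer: 2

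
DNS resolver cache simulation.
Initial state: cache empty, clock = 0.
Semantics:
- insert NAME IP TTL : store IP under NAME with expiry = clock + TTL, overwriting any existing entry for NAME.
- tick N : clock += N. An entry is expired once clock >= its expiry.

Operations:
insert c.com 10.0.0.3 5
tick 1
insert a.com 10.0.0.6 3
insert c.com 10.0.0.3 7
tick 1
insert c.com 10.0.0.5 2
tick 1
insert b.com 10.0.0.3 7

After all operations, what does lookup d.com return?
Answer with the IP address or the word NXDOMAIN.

Op 1: insert c.com -> 10.0.0.3 (expiry=0+5=5). clock=0
Op 2: tick 1 -> clock=1.
Op 3: insert a.com -> 10.0.0.6 (expiry=1+3=4). clock=1
Op 4: insert c.com -> 10.0.0.3 (expiry=1+7=8). clock=1
Op 5: tick 1 -> clock=2.
Op 6: insert c.com -> 10.0.0.5 (expiry=2+2=4). clock=2
Op 7: tick 1 -> clock=3.
Op 8: insert b.com -> 10.0.0.3 (expiry=3+7=10). clock=3
lookup d.com: not in cache (expired or never inserted)

Answer: NXDOMAIN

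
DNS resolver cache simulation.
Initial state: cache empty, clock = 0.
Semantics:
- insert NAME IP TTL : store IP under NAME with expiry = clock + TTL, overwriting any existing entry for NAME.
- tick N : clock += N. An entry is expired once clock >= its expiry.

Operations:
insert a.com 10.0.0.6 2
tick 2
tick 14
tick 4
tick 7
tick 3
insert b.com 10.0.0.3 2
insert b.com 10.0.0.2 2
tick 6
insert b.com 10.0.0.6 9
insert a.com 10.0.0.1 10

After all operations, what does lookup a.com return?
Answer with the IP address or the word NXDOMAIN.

Op 1: insert a.com -> 10.0.0.6 (expiry=0+2=2). clock=0
Op 2: tick 2 -> clock=2. purged={a.com}
Op 3: tick 14 -> clock=16.
Op 4: tick 4 -> clock=20.
Op 5: tick 7 -> clock=27.
Op 6: tick 3 -> clock=30.
Op 7: insert b.com -> 10.0.0.3 (expiry=30+2=32). clock=30
Op 8: insert b.com -> 10.0.0.2 (expiry=30+2=32). clock=30
Op 9: tick 6 -> clock=36. purged={b.com}
Op 10: insert b.com -> 10.0.0.6 (expiry=36+9=45). clock=36
Op 11: insert a.com -> 10.0.0.1 (expiry=36+10=46). clock=36
lookup a.com: present, ip=10.0.0.1 expiry=46 > clock=36

Answer: 10.0.0.1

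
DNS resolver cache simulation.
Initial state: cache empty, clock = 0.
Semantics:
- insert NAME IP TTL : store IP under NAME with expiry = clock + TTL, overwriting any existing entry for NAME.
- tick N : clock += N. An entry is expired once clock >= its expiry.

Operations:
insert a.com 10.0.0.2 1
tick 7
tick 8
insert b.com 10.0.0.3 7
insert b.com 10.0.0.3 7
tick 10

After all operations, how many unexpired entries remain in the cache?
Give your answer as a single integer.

Answer: 0

Derivation:
Op 1: insert a.com -> 10.0.0.2 (expiry=0+1=1). clock=0
Op 2: tick 7 -> clock=7. purged={a.com}
Op 3: tick 8 -> clock=15.
Op 4: insert b.com -> 10.0.0.3 (expiry=15+7=22). clock=15
Op 5: insert b.com -> 10.0.0.3 (expiry=15+7=22). clock=15
Op 6: tick 10 -> clock=25. purged={b.com}
Final cache (unexpired): {} -> size=0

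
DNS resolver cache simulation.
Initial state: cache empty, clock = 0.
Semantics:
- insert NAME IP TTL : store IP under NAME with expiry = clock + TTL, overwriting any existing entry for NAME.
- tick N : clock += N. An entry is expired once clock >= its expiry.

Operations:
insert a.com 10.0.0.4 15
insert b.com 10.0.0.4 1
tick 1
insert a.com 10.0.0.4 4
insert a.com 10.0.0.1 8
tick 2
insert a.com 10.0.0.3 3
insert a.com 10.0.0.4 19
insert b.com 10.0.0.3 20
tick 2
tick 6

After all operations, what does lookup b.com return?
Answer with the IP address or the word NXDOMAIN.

Answer: 10.0.0.3

Derivation:
Op 1: insert a.com -> 10.0.0.4 (expiry=0+15=15). clock=0
Op 2: insert b.com -> 10.0.0.4 (expiry=0+1=1). clock=0
Op 3: tick 1 -> clock=1. purged={b.com}
Op 4: insert a.com -> 10.0.0.4 (expiry=1+4=5). clock=1
Op 5: insert a.com -> 10.0.0.1 (expiry=1+8=9). clock=1
Op 6: tick 2 -> clock=3.
Op 7: insert a.com -> 10.0.0.3 (expiry=3+3=6). clock=3
Op 8: insert a.com -> 10.0.0.4 (expiry=3+19=22). clock=3
Op 9: insert b.com -> 10.0.0.3 (expiry=3+20=23). clock=3
Op 10: tick 2 -> clock=5.
Op 11: tick 6 -> clock=11.
lookup b.com: present, ip=10.0.0.3 expiry=23 > clock=11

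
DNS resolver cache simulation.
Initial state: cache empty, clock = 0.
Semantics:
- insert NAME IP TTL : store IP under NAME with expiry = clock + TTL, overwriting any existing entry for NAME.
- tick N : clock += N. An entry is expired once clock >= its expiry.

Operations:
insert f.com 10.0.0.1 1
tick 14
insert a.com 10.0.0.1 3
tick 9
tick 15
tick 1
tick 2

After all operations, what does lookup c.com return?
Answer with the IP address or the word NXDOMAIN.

Op 1: insert f.com -> 10.0.0.1 (expiry=0+1=1). clock=0
Op 2: tick 14 -> clock=14. purged={f.com}
Op 3: insert a.com -> 10.0.0.1 (expiry=14+3=17). clock=14
Op 4: tick 9 -> clock=23. purged={a.com}
Op 5: tick 15 -> clock=38.
Op 6: tick 1 -> clock=39.
Op 7: tick 2 -> clock=41.
lookup c.com: not in cache (expired or never inserted)

Answer: NXDOMAIN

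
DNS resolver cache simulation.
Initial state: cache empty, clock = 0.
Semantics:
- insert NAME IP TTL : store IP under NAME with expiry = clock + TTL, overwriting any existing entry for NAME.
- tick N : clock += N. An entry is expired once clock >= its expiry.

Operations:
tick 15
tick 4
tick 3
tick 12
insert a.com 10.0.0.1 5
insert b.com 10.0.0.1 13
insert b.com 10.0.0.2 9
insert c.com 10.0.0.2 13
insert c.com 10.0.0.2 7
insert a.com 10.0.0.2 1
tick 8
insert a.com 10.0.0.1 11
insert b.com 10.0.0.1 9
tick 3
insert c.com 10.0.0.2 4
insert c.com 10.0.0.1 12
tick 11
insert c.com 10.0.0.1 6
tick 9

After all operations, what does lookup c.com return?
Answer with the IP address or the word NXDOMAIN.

Op 1: tick 15 -> clock=15.
Op 2: tick 4 -> clock=19.
Op 3: tick 3 -> clock=22.
Op 4: tick 12 -> clock=34.
Op 5: insert a.com -> 10.0.0.1 (expiry=34+5=39). clock=34
Op 6: insert b.com -> 10.0.0.1 (expiry=34+13=47). clock=34
Op 7: insert b.com -> 10.0.0.2 (expiry=34+9=43). clock=34
Op 8: insert c.com -> 10.0.0.2 (expiry=34+13=47). clock=34
Op 9: insert c.com -> 10.0.0.2 (expiry=34+7=41). clock=34
Op 10: insert a.com -> 10.0.0.2 (expiry=34+1=35). clock=34
Op 11: tick 8 -> clock=42. purged={a.com,c.com}
Op 12: insert a.com -> 10.0.0.1 (expiry=42+11=53). clock=42
Op 13: insert b.com -> 10.0.0.1 (expiry=42+9=51). clock=42
Op 14: tick 3 -> clock=45.
Op 15: insert c.com -> 10.0.0.2 (expiry=45+4=49). clock=45
Op 16: insert c.com -> 10.0.0.1 (expiry=45+12=57). clock=45
Op 17: tick 11 -> clock=56. purged={a.com,b.com}
Op 18: insert c.com -> 10.0.0.1 (expiry=56+6=62). clock=56
Op 19: tick 9 -> clock=65. purged={c.com}
lookup c.com: not in cache (expired or never inserted)

Answer: NXDOMAIN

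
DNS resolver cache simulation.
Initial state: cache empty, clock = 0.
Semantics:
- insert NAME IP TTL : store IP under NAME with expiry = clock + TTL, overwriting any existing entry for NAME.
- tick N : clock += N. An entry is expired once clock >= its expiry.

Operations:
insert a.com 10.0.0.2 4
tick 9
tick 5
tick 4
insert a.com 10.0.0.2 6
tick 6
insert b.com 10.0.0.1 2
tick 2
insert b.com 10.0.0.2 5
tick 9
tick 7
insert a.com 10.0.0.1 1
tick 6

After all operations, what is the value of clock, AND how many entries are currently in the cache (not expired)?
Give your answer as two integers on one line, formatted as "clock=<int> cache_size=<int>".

Op 1: insert a.com -> 10.0.0.2 (expiry=0+4=4). clock=0
Op 2: tick 9 -> clock=9. purged={a.com}
Op 3: tick 5 -> clock=14.
Op 4: tick 4 -> clock=18.
Op 5: insert a.com -> 10.0.0.2 (expiry=18+6=24). clock=18
Op 6: tick 6 -> clock=24. purged={a.com}
Op 7: insert b.com -> 10.0.0.1 (expiry=24+2=26). clock=24
Op 8: tick 2 -> clock=26. purged={b.com}
Op 9: insert b.com -> 10.0.0.2 (expiry=26+5=31). clock=26
Op 10: tick 9 -> clock=35. purged={b.com}
Op 11: tick 7 -> clock=42.
Op 12: insert a.com -> 10.0.0.1 (expiry=42+1=43). clock=42
Op 13: tick 6 -> clock=48. purged={a.com}
Final clock = 48
Final cache (unexpired): {} -> size=0

Answer: clock=48 cache_size=0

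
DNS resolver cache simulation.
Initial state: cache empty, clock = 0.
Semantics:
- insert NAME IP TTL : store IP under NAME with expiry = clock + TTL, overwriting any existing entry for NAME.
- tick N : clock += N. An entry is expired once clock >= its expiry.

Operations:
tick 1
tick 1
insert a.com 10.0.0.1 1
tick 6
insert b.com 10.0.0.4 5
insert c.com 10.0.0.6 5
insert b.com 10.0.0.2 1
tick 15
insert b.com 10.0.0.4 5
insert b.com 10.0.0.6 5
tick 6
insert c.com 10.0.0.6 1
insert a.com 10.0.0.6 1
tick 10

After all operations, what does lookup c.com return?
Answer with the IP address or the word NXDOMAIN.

Answer: NXDOMAIN

Derivation:
Op 1: tick 1 -> clock=1.
Op 2: tick 1 -> clock=2.
Op 3: insert a.com -> 10.0.0.1 (expiry=2+1=3). clock=2
Op 4: tick 6 -> clock=8. purged={a.com}
Op 5: insert b.com -> 10.0.0.4 (expiry=8+5=13). clock=8
Op 6: insert c.com -> 10.0.0.6 (expiry=8+5=13). clock=8
Op 7: insert b.com -> 10.0.0.2 (expiry=8+1=9). clock=8
Op 8: tick 15 -> clock=23. purged={b.com,c.com}
Op 9: insert b.com -> 10.0.0.4 (expiry=23+5=28). clock=23
Op 10: insert b.com -> 10.0.0.6 (expiry=23+5=28). clock=23
Op 11: tick 6 -> clock=29. purged={b.com}
Op 12: insert c.com -> 10.0.0.6 (expiry=29+1=30). clock=29
Op 13: insert a.com -> 10.0.0.6 (expiry=29+1=30). clock=29
Op 14: tick 10 -> clock=39. purged={a.com,c.com}
lookup c.com: not in cache (expired or never inserted)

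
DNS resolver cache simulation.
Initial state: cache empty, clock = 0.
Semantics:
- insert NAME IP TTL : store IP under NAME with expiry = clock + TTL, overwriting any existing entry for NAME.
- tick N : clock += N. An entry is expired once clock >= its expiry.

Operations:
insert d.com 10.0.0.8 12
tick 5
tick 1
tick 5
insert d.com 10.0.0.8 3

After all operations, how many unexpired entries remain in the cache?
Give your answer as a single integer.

Answer: 1

Derivation:
Op 1: insert d.com -> 10.0.0.8 (expiry=0+12=12). clock=0
Op 2: tick 5 -> clock=5.
Op 3: tick 1 -> clock=6.
Op 4: tick 5 -> clock=11.
Op 5: insert d.com -> 10.0.0.8 (expiry=11+3=14). clock=11
Final cache (unexpired): {d.com} -> size=1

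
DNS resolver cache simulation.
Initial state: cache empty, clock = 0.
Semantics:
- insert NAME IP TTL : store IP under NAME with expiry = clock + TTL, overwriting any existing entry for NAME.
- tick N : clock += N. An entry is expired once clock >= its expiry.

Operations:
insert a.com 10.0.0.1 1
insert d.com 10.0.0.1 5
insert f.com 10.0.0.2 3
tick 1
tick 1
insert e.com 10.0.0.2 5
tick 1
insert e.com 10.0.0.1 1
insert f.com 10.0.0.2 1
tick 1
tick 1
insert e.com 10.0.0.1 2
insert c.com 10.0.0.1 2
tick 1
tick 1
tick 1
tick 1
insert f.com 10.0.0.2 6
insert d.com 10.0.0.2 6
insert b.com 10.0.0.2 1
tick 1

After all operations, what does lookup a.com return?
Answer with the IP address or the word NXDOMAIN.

Answer: NXDOMAIN

Derivation:
Op 1: insert a.com -> 10.0.0.1 (expiry=0+1=1). clock=0
Op 2: insert d.com -> 10.0.0.1 (expiry=0+5=5). clock=0
Op 3: insert f.com -> 10.0.0.2 (expiry=0+3=3). clock=0
Op 4: tick 1 -> clock=1. purged={a.com}
Op 5: tick 1 -> clock=2.
Op 6: insert e.com -> 10.0.0.2 (expiry=2+5=7). clock=2
Op 7: tick 1 -> clock=3. purged={f.com}
Op 8: insert e.com -> 10.0.0.1 (expiry=3+1=4). clock=3
Op 9: insert f.com -> 10.0.0.2 (expiry=3+1=4). clock=3
Op 10: tick 1 -> clock=4. purged={e.com,f.com}
Op 11: tick 1 -> clock=5. purged={d.com}
Op 12: insert e.com -> 10.0.0.1 (expiry=5+2=7). clock=5
Op 13: insert c.com -> 10.0.0.1 (expiry=5+2=7). clock=5
Op 14: tick 1 -> clock=6.
Op 15: tick 1 -> clock=7. purged={c.com,e.com}
Op 16: tick 1 -> clock=8.
Op 17: tick 1 -> clock=9.
Op 18: insert f.com -> 10.0.0.2 (expiry=9+6=15). clock=9
Op 19: insert d.com -> 10.0.0.2 (expiry=9+6=15). clock=9
Op 20: insert b.com -> 10.0.0.2 (expiry=9+1=10). clock=9
Op 21: tick 1 -> clock=10. purged={b.com}
lookup a.com: not in cache (expired or never inserted)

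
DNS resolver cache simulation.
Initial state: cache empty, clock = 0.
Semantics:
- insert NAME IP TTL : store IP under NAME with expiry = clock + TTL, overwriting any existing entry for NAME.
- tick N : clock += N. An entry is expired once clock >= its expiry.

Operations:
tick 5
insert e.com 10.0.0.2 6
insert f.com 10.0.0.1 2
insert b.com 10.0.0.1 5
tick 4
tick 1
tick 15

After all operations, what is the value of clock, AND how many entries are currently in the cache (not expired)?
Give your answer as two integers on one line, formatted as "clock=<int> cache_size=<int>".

Answer: clock=25 cache_size=0

Derivation:
Op 1: tick 5 -> clock=5.
Op 2: insert e.com -> 10.0.0.2 (expiry=5+6=11). clock=5
Op 3: insert f.com -> 10.0.0.1 (expiry=5+2=7). clock=5
Op 4: insert b.com -> 10.0.0.1 (expiry=5+5=10). clock=5
Op 5: tick 4 -> clock=9. purged={f.com}
Op 6: tick 1 -> clock=10. purged={b.com}
Op 7: tick 15 -> clock=25. purged={e.com}
Final clock = 25
Final cache (unexpired): {} -> size=0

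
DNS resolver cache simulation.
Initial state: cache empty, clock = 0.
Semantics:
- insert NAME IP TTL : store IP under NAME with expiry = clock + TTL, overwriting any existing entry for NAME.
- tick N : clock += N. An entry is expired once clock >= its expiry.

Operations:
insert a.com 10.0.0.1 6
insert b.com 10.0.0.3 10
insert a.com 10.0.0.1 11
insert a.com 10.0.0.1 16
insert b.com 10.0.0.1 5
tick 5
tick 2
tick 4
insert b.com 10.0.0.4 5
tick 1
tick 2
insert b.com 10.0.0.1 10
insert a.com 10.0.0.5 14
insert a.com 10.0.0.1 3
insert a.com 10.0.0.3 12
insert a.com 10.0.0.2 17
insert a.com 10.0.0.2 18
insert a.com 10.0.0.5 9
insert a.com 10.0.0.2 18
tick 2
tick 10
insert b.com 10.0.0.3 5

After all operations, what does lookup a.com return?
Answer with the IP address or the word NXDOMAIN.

Op 1: insert a.com -> 10.0.0.1 (expiry=0+6=6). clock=0
Op 2: insert b.com -> 10.0.0.3 (expiry=0+10=10). clock=0
Op 3: insert a.com -> 10.0.0.1 (expiry=0+11=11). clock=0
Op 4: insert a.com -> 10.0.0.1 (expiry=0+16=16). clock=0
Op 5: insert b.com -> 10.0.0.1 (expiry=0+5=5). clock=0
Op 6: tick 5 -> clock=5. purged={b.com}
Op 7: tick 2 -> clock=7.
Op 8: tick 4 -> clock=11.
Op 9: insert b.com -> 10.0.0.4 (expiry=11+5=16). clock=11
Op 10: tick 1 -> clock=12.
Op 11: tick 2 -> clock=14.
Op 12: insert b.com -> 10.0.0.1 (expiry=14+10=24). clock=14
Op 13: insert a.com -> 10.0.0.5 (expiry=14+14=28). clock=14
Op 14: insert a.com -> 10.0.0.1 (expiry=14+3=17). clock=14
Op 15: insert a.com -> 10.0.0.3 (expiry=14+12=26). clock=14
Op 16: insert a.com -> 10.0.0.2 (expiry=14+17=31). clock=14
Op 17: insert a.com -> 10.0.0.2 (expiry=14+18=32). clock=14
Op 18: insert a.com -> 10.0.0.5 (expiry=14+9=23). clock=14
Op 19: insert a.com -> 10.0.0.2 (expiry=14+18=32). clock=14
Op 20: tick 2 -> clock=16.
Op 21: tick 10 -> clock=26. purged={b.com}
Op 22: insert b.com -> 10.0.0.3 (expiry=26+5=31). clock=26
lookup a.com: present, ip=10.0.0.2 expiry=32 > clock=26

Answer: 10.0.0.2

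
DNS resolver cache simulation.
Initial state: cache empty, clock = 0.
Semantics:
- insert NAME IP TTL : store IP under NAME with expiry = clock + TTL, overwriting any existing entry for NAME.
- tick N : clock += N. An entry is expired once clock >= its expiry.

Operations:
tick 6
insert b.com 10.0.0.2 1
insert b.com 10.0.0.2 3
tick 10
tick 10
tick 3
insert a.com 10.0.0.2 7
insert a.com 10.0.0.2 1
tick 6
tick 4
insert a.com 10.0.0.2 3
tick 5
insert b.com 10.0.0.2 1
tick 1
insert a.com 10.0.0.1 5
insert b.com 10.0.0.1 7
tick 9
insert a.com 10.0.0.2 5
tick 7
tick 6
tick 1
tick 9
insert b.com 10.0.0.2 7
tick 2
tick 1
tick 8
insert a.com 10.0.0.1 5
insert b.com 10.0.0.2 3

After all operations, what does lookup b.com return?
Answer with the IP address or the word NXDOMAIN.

Answer: 10.0.0.2

Derivation:
Op 1: tick 6 -> clock=6.
Op 2: insert b.com -> 10.0.0.2 (expiry=6+1=7). clock=6
Op 3: insert b.com -> 10.0.0.2 (expiry=6+3=9). clock=6
Op 4: tick 10 -> clock=16. purged={b.com}
Op 5: tick 10 -> clock=26.
Op 6: tick 3 -> clock=29.
Op 7: insert a.com -> 10.0.0.2 (expiry=29+7=36). clock=29
Op 8: insert a.com -> 10.0.0.2 (expiry=29+1=30). clock=29
Op 9: tick 6 -> clock=35. purged={a.com}
Op 10: tick 4 -> clock=39.
Op 11: insert a.com -> 10.0.0.2 (expiry=39+3=42). clock=39
Op 12: tick 5 -> clock=44. purged={a.com}
Op 13: insert b.com -> 10.0.0.2 (expiry=44+1=45). clock=44
Op 14: tick 1 -> clock=45. purged={b.com}
Op 15: insert a.com -> 10.0.0.1 (expiry=45+5=50). clock=45
Op 16: insert b.com -> 10.0.0.1 (expiry=45+7=52). clock=45
Op 17: tick 9 -> clock=54. purged={a.com,b.com}
Op 18: insert a.com -> 10.0.0.2 (expiry=54+5=59). clock=54
Op 19: tick 7 -> clock=61. purged={a.com}
Op 20: tick 6 -> clock=67.
Op 21: tick 1 -> clock=68.
Op 22: tick 9 -> clock=77.
Op 23: insert b.com -> 10.0.0.2 (expiry=77+7=84). clock=77
Op 24: tick 2 -> clock=79.
Op 25: tick 1 -> clock=80.
Op 26: tick 8 -> clock=88. purged={b.com}
Op 27: insert a.com -> 10.0.0.1 (expiry=88+5=93). clock=88
Op 28: insert b.com -> 10.0.0.2 (expiry=88+3=91). clock=88
lookup b.com: present, ip=10.0.0.2 expiry=91 > clock=88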